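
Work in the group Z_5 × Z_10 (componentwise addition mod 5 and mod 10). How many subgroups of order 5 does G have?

|G| = 50 and 5 | 50, so subgroups of order 5 are possible by Lagrange.
The subgroups of order 5 are: {(0,0), (0,2), (0,4), (0,6), (0,8)}; {(0,0), (1,0), (2,0), (3,0), (4,0)}; {(0,0), (1,2), (2,4), (3,6), (4,8)}; {(0,0), (1,4), (2,8), (3,2), (4,6)}; … (6 in all).
So G has 6 subgroups of order 5.

6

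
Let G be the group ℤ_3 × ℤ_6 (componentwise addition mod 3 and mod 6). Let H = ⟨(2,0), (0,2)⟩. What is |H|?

|⟨(2,0)⟩| = 3 and |⟨(0,2)⟩| = 3, so |H| is a multiple of lcm(3, 3) = 3 and divides |G| = 18.
Closing under the operation: H = {(0,0), (0,2), (0,4), (1,0), (1,2), (1,4), (2,0), (2,2), (2,4)}, so |H| = 9.

9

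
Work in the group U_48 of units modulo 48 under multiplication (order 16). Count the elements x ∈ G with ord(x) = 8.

0

No element of G has order 8 (even though 8 | 16).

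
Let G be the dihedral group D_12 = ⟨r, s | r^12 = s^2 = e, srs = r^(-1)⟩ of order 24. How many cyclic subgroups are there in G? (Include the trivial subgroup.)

18

Group the elements of G by the cyclic subgroup they generate; each cyclic subgroup of order d accounts for φ(d) elements.
Cyclic subgroups by order — order 1: 1; order 2: 13; order 3: 1; order 4: 1; order 6: 1; order 12: 1.
Total: 18.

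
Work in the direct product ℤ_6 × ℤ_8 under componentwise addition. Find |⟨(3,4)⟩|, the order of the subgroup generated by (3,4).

2

The order of (3,4) in Z_6 × Z_8 is lcm(ord(3) in Z_6, ord(4) in Z_8).
ord(3) = 2 and ord(4) = 2, so |⟨(3,4)⟩| = lcm(2, 2) = 2.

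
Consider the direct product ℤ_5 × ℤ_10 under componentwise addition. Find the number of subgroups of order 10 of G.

6

|G| = 50 and 10 | 50, so subgroups of order 10 are possible by Lagrange.
The subgroups of order 10 are: {(0,0), (0,1), (0,2), (0,3), (0,4), (0,5), (0,6), (0,7), (0,8), (0,9)}; {(0,0), (0,5), (1,0), (1,5), (2,0), (2,5), (3,0), (3,5), (4,0), (4,5)}; {(0,0), (0,5), (1,1), (1,6), (2,2), (2,7), (3,3), (3,8), (4,4), (4,9)}; {(0,0), (0,5), (1,2), (1,7), (2,4), (2,9), (3,1), (3,6), (4,3), (4,8)}; … (6 in all).
So G has 6 subgroups of order 10.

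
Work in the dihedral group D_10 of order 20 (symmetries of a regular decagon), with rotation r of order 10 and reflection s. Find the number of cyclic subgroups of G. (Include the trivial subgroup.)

14

Each element a generates a cyclic subgroup ⟨a⟩; distinct elements may generate the same one (a cyclic group of order d has φ(d) generators).
Cyclic subgroups by order — order 1: 1; order 2: 11; order 5: 1; order 10: 1.
Total: 14.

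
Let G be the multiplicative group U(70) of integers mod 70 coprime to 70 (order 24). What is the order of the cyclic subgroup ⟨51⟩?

Compute successive powers of 51 mod 70: 51, 11, 1; 51^3 ≡ 1 (mod 70).
So |⟨51⟩| = 3.

3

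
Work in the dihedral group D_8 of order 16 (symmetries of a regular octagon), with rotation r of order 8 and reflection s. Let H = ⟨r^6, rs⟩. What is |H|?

8

|⟨r^6⟩| = 4 and |⟨rs⟩| = 2, so |H| is a multiple of lcm(4, 2) = 4 and divides |G| = 16.
Closing under the operation: H = {e, r^2, r^4, r^6, rs, r^3s, r^5s, r^7s}, so |H| = 8.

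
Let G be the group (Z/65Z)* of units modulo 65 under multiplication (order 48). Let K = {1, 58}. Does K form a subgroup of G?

58 ∈ K but its inverse 37 ∉ K, so K is not a subgroup.

No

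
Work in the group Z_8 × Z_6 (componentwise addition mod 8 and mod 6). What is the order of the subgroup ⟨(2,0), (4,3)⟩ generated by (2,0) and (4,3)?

|⟨(2,0)⟩| = 4 and |⟨(4,3)⟩| = 2, so |H| is a multiple of lcm(4, 2) = 4 and divides |G| = 48.
Closing under the operation: H = {(0,0), (0,3), (2,0), (2,3), (4,0), (4,3), (6,0), (6,3)}, so |H| = 8.

8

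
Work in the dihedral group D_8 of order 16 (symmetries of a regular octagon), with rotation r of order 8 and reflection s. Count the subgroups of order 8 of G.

|G| = 16 and 8 | 16, so subgroups of order 8 are possible by Lagrange.
The subgroups of order 8 are: {e, r, r^2, r^3, r^4, r^5, r^6, r^7}; {e, r^2, r^4, r^6, s, r^2s, r^4s, r^6s}; {e, r^2, r^4, r^6, rs, r^3s, r^5s, r^7s}.
So G has 3 subgroups of order 8.

3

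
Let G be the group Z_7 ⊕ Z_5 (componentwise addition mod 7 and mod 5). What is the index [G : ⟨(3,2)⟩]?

1

|⟨(3,2)⟩| = 35 and |G| = 35.
By Lagrange, [G : H] = |G|/|H| = 35/35 = 1.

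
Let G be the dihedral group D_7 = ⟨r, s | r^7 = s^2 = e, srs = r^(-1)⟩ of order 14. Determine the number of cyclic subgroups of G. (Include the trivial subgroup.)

9

A cyclic subgroup of order d is generated by each of its φ(d) elements of order d, so the cyclic subgroups of order d number (#elements of order d)/φ(d).
Cyclic subgroups by order — order 1: 1; order 2: 7; order 7: 1.
Total: 9.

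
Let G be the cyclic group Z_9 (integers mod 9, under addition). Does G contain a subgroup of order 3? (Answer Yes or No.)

Yes

3 | 9. A subgroup of order 3 is {0, 3, 6}.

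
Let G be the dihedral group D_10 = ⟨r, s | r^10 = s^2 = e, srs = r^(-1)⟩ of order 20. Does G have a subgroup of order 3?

3 does not divide |G| = 20, so by Lagrange no subgroup of order 3 exists.

No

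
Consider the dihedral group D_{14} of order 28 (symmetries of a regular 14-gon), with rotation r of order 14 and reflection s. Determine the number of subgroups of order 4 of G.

|G| = 28 and 4 | 28, so subgroups of order 4 are possible by Lagrange.
The subgroups of order 4 are: {e, r^7, r^3s, r^10s}; {e, r^7, r^4s, r^11s}; {e, r^7, r^5s, r^12s}; {e, r^7, r^6s, r^13s}; … (7 in all).
So G has 7 subgroups of order 4.

7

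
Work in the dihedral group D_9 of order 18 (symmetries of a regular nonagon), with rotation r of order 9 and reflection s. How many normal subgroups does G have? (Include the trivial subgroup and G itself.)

4

G has 16 subgroups. Checking conjugation-invariance by order — order 1: 1/1 normal; order 2: 0/9 normal; order 3: 1/1 normal; order 6: 0/3 normal; order 9: 1/1 normal; order 18: 1/1 normal.
Total normal subgroups: 4.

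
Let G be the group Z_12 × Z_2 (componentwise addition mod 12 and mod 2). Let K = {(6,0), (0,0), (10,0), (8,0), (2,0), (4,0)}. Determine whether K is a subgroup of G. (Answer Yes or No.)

Yes

|K| = 6 divides |G| = 24, consistent with Lagrange.
K contains the identity, every element's inverse is in K, and K is closed under +: it is a subgroup.
In fact K = ⟨(10,0)⟩.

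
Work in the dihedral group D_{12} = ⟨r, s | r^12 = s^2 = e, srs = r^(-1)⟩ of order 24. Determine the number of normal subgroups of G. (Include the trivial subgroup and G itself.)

9

G has 34 subgroups. Checking conjugation-invariance by order — order 1: 1/1 normal; order 2: 1/13 normal; order 3: 1/1 normal; order 4: 1/7 normal; order 6: 1/5 normal; order 8: 0/3 normal; order 12: 3/3 normal; order 24: 1/1 normal.
Total normal subgroups: 9.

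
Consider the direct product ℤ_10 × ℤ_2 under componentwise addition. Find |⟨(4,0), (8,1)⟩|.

|⟨(4,0)⟩| = 5 and |⟨(8,1)⟩| = 10, so |H| is a multiple of lcm(5, 10) = 10 and divides |G| = 20.
Closing under the operation: H = {(0,0), (0,1), (2,0), (2,1), (4,0), (4,1), (6,0), (6,1), (8,0), (8,1)}, so |H| = 10.

10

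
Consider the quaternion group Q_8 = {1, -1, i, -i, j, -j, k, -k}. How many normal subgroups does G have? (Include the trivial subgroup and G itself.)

G has 6 subgroups. Checking conjugation-invariance by order — order 1: 1/1 normal; order 2: 1/1 normal; order 4: 3/3 normal; order 8: 1/1 normal.
Total normal subgroups: 6.

6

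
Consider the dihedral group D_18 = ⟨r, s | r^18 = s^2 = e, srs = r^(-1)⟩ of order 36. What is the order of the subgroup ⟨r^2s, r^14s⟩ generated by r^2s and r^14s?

6

|⟨r^2s⟩| = 2 and |⟨r^14s⟩| = 2, so |H| is a multiple of lcm(2, 2) = 2 and divides |G| = 36.
Closing under the operation: H = {e, r^6, r^12, r^2s, r^8s, r^14s}, so |H| = 6.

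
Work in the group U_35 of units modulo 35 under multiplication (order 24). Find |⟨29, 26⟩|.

|⟨29⟩| = 2 and |⟨26⟩| = 6, so |H| is a multiple of lcm(2, 6) = 6 and divides |G| = 24.
Closing under the operation: H = {1, 4, 6, 9, 11, 16, 19, 24, 26, 29, 31, 34}, so |H| = 12.

12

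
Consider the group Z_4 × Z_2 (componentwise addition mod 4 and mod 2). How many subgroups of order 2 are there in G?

3

|G| = 8 and 2 | 8, so subgroups of order 2 are possible by Lagrange.
The subgroups of order 2 are: {(0,0), (0,1)}; {(0,0), (2,0)}; {(0,0), (2,1)}.
So G has 3 subgroups of order 2.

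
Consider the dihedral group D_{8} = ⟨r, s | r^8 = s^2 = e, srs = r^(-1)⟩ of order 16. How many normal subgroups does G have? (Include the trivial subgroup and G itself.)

G has 19 subgroups. Checking conjugation-invariance by order — order 1: 1/1 normal; order 2: 1/9 normal; order 4: 1/5 normal; order 8: 3/3 normal; order 16: 1/1 normal.
Total normal subgroups: 7.

7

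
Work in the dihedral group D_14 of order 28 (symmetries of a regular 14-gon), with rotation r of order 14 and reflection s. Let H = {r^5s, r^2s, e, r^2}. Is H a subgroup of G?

r^2 ∈ H but its inverse r^12 ∉ H, so H is not a subgroup.

No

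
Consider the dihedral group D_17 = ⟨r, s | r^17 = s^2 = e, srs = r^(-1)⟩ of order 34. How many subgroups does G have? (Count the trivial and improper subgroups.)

20

|G| = 34, so by Lagrange every subgroup order divides 34. Divisors: 1, 2, 17, 34.
Subgroups by order — order 1: 1; order 2: 17; order 17: 1; order 34: 1.
Total: 1 + 17 + 1 + 1 = 20.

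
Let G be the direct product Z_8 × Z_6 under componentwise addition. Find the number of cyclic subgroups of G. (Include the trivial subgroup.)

16

A cyclic subgroup of order d is generated by each of its φ(d) elements of order d, so the cyclic subgroups of order d number (#elements of order d)/φ(d).
Cyclic subgroups by order — order 1: 1; order 2: 3; order 3: 1; order 4: 2; order 6: 3; order 8: 2; order 12: 2; order 24: 2.
Total: 16.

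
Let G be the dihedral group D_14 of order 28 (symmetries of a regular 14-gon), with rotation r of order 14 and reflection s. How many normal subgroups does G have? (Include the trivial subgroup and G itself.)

G has 28 subgroups. Checking conjugation-invariance by order — order 1: 1/1 normal; order 2: 1/15 normal; order 4: 0/7 normal; order 7: 1/1 normal; order 14: 3/3 normal; order 28: 1/1 normal.
Total normal subgroups: 7.

7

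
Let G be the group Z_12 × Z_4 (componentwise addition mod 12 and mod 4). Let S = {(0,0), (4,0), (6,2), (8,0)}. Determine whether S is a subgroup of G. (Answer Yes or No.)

No

Closure fails: (6,2) + (4,0) = (10,2) ∉ S. So S is not a subgroup.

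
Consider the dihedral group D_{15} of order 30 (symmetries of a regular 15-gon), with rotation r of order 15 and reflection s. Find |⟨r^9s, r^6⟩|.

10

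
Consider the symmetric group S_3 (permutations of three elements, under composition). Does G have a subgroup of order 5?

No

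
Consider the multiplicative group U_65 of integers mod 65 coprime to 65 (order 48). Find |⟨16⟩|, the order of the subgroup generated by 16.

3

Compute successive powers of 16 mod 65: 16, 61, 1; 16^3 ≡ 1 (mod 65).
So |⟨16⟩| = 3.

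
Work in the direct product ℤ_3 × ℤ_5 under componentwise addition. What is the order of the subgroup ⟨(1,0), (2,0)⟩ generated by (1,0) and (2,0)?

|⟨(1,0)⟩| = 3 and |⟨(2,0)⟩| = 3, so |H| is a multiple of lcm(3, 3) = 3 and divides |G| = 15.
Closing under the operation: H = {(0,0), (1,0), (2,0)}, so |H| = 3.

3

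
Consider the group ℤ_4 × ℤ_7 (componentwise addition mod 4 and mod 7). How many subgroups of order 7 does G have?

1

|G| = 28 and 7 | 28, so subgroups of order 7 are possible by Lagrange.
The subgroups of order 7 are: {(0,0), (0,1), (0,2), (0,3), (0,4), (0,5), (0,6)}.
So G has 1 subgroup of order 7.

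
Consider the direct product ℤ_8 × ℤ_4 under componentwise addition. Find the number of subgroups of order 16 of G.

|G| = 32 and 16 | 32, so subgroups of order 16 are possible by Lagrange.
The subgroups of order 16 are: {(0,0), (0,1), (0,2), (0,3), (2,0), (2,1), (2,2), (2,3), (4,0), (4,1), (4,2), (4,3), (6,0), (6,1), (6,2), (6,3)}; {(0,0), (0,2), (1,0), (1,2), (2,0), (2,2), (3,0), (3,2), (4,0), (4,2), (5,0), (5,2), (6,0), (6,2), (7,0), (7,2)}; {(0,0), (0,2), (1,1), (1,3), (2,0), (2,2), (3,1), (3,3), (4,0), (4,2), (5,1), (5,3), (6,0), (6,2), (7,1), (7,3)}.
So G has 3 subgroups of order 16.

3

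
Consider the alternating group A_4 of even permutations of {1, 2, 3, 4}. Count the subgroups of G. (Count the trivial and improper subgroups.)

10

|G| = 12, so by Lagrange every subgroup order divides 12. Divisors: 1, 2, 3, 4, 6, 12.
Subgroups by order — order 1: 1; order 2: 3; order 3: 4; order 4: 1; order 6: 0; order 12: 1.
Total: 1 + 3 + 4 + 1 + 0 + 1 = 10.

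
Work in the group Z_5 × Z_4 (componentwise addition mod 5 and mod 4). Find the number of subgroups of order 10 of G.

1

|G| = 20 and 10 | 20, so subgroups of order 10 are possible by Lagrange.
The subgroups of order 10 are: {(0,0), (0,2), (1,0), (1,2), (2,0), (2,2), (3,0), (3,2), (4,0), (4,2)}.
So G has 1 subgroup of order 10.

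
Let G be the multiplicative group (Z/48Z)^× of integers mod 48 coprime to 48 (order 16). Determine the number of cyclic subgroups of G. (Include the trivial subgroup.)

12

Group the elements of G by the cyclic subgroup they generate; each cyclic subgroup of order d accounts for φ(d) elements.
Cyclic subgroups by order — order 1: 1; order 2: 7; order 4: 4.
Total: 12.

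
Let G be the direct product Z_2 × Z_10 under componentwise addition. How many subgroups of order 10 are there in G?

3

|G| = 20 and 10 | 20, so subgroups of order 10 are possible by Lagrange.
The subgroups of order 10 are: {(0,0), (0,1), (0,2), (0,3), (0,4), (0,5), (0,6), (0,7), (0,8), (0,9)}; {(0,0), (0,2), (0,4), (0,6), (0,8), (1,0), (1,2), (1,4), (1,6), (1,8)}; {(0,0), (0,2), (0,4), (0,6), (0,8), (1,1), (1,3), (1,5), (1,7), (1,9)}.
So G has 3 subgroups of order 10.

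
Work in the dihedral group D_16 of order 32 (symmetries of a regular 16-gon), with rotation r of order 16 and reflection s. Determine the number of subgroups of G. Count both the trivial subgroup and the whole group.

36

|G| = 32, so by Lagrange every subgroup order divides 32. Divisors: 1, 2, 4, 8, 16, 32.
Subgroups by order — order 1: 1; order 2: 17; order 4: 9; order 8: 5; order 16: 3; order 32: 1.
Total: 1 + 17 + 9 + 5 + 3 + 1 = 36.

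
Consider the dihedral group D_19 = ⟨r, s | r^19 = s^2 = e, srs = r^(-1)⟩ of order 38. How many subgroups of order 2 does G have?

|G| = 38 and 2 | 38, so subgroups of order 2 are possible by Lagrange.
The subgroups of order 2 are: {e, r^10s}; {e, r^11s}; {e, r^12s}; {e, r^13s}; … (19 in all).
So G has 19 subgroups of order 2.

19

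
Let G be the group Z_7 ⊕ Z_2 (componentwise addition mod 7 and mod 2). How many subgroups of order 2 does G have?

|G| = 14 and 2 | 14, so subgroups of order 2 are possible by Lagrange.
The subgroups of order 2 are: {(0,0), (0,1)}.
So G has 1 subgroup of order 2.

1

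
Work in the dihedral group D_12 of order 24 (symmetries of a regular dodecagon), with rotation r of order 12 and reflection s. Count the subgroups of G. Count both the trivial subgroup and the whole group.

|G| = 24, so by Lagrange every subgroup order divides 24. Divisors: 1, 2, 3, 4, 6, 8, 12, 24.
Subgroups by order — order 1: 1; order 2: 13; order 3: 1; order 4: 7; order 6: 5; order 8: 3; order 12: 3; order 24: 1.
Total: 1 + 13 + 1 + 7 + 5 + 3 + 3 + 1 = 34.

34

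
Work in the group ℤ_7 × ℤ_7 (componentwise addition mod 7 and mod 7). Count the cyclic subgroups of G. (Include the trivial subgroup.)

Group the elements of G by the cyclic subgroup they generate; each cyclic subgroup of order d accounts for φ(d) elements.
Cyclic subgroups by order — order 1: 1; order 7: 8.
Total: 9.

9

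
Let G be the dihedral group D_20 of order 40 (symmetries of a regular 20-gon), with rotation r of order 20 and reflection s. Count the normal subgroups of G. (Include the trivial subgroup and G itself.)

9

G has 48 subgroups. Checking conjugation-invariance by order — order 1: 1/1 normal; order 2: 1/21 normal; order 4: 1/11 normal; order 5: 1/1 normal; order 8: 0/5 normal; order 10: 1/5 normal; order 20: 3/3 normal; order 40: 1/1 normal.
Total normal subgroups: 9.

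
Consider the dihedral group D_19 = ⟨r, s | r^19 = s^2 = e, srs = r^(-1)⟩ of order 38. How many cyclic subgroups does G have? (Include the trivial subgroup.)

Group the elements of G by the cyclic subgroup they generate; each cyclic subgroup of order d accounts for φ(d) elements.
Cyclic subgroups by order — order 1: 1; order 2: 19; order 19: 1.
Total: 21.

21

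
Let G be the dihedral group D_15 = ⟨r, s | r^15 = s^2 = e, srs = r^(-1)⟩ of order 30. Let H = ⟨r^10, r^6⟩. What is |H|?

|⟨r^10⟩| = 3 and |⟨r^6⟩| = 5, so |H| is a multiple of lcm(3, 5) = 15 and divides |G| = 30.
Closing under the operation: H = {e, r, r^2, r^3, r^4, r^5, r^6, r^7, r^8, r^9, r^10, r^11, r^12, r^13, r^14}, so |H| = 15.

15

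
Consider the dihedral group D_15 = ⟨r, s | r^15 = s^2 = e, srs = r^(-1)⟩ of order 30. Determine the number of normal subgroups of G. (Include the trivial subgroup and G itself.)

G has 28 subgroups. Checking conjugation-invariance by order — order 1: 1/1 normal; order 2: 0/15 normal; order 3: 1/1 normal; order 5: 1/1 normal; order 6: 0/5 normal; order 10: 0/3 normal; order 15: 1/1 normal; order 30: 1/1 normal.
Total normal subgroups: 5.

5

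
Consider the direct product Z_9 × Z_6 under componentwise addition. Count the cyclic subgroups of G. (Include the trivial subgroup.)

Each element a generates a cyclic subgroup ⟨a⟩; distinct elements may generate the same one (a cyclic group of order d has φ(d) generators).
Cyclic subgroups by order — order 1: 1; order 2: 1; order 3: 4; order 6: 4; order 9: 3; order 18: 3.
Total: 16.

16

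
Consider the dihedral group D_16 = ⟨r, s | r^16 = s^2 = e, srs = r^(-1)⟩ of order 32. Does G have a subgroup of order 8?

8 | 32. A subgroup of order 8 is {e, r^2, r^4, r^6, r^8, r^10, r^12, r^14}.

Yes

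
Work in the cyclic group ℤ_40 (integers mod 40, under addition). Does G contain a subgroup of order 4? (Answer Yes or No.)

4 | 40. A subgroup of order 4 is {0, 10, 20, 30}.

Yes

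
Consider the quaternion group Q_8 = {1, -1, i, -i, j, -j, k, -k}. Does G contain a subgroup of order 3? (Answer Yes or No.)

3 does not divide |G| = 8, so by Lagrange no subgroup of order 3 exists.

No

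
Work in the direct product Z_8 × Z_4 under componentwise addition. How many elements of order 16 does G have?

An element (a,b) has order lcm(ord(a), ord(b)); count pairs with lcm equal to 16.
Enumerating gives 0 such elements.

0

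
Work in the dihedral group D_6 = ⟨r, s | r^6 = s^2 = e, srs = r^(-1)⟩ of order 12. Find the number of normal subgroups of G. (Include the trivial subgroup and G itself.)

7

G has 16 subgroups. Checking conjugation-invariance by order — order 1: 1/1 normal; order 2: 1/7 normal; order 3: 1/1 normal; order 4: 0/3 normal; order 6: 3/3 normal; order 12: 1/1 normal.
Total normal subgroups: 7.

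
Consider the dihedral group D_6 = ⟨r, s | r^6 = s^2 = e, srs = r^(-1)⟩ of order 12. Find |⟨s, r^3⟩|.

|⟨s⟩| = 2 and |⟨r^3⟩| = 2, so |H| is a multiple of lcm(2, 2) = 2 and divides |G| = 12.
Closing under the operation: H = {e, r^3, s, r^3s}, so |H| = 4.

4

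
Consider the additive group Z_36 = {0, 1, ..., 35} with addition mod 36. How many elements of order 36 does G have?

In a cyclic group of order 36, the number of elements of order d (for d | 36) is φ(d).
φ(36) = 12.

12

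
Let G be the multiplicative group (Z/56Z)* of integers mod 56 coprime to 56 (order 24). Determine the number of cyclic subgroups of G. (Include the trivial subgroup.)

16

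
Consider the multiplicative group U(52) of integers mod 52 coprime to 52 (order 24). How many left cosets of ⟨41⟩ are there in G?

|⟨41⟩| = 12 and |G| = 24.
By Lagrange, [G : H] = |G|/|H| = 24/12 = 2.

2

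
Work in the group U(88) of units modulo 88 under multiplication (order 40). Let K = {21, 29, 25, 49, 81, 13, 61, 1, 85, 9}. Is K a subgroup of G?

|K| = 10 divides |G| = 40, consistent with Lagrange.
K contains the identity, every element's inverse is in K, and K is closed under ·: it is a subgroup.
In fact K = ⟨13⟩.

Yes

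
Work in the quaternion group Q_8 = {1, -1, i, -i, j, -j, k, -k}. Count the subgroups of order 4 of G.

3

|G| = 8 and 4 | 8, so subgroups of order 4 are possible by Lagrange.
The subgroups of order 4 are: {1, -1, i, -i}; {1, -1, j, -j}; {1, -1, k, -k}.
So G has 3 subgroups of order 4.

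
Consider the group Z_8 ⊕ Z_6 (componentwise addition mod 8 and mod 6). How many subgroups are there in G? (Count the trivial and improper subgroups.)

22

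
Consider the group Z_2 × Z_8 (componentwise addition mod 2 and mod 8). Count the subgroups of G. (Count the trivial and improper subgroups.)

|G| = 16, so by Lagrange every subgroup order divides 16. Divisors: 1, 2, 4, 8, 16.
Subgroups by order — order 1: 1; order 2: 3; order 4: 3; order 8: 3; order 16: 1.
Total: 1 + 3 + 3 + 3 + 1 = 11.

11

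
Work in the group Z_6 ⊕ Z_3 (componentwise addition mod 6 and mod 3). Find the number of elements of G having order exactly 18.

0

An element (a,b) has order lcm(ord(a), ord(b)); count pairs with lcm equal to 18.
Enumerating gives 0 such elements.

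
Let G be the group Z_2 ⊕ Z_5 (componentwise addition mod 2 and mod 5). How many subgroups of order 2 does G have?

|G| = 10 and 2 | 10, so subgroups of order 2 are possible by Lagrange.
The subgroups of order 2 are: {(0,0), (1,0)}.
So G has 1 subgroup of order 2.

1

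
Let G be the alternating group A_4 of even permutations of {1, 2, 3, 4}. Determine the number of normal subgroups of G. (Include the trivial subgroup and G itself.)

3

G has 10 subgroups. Checking conjugation-invariance by order — order 1: 1/1 normal; order 2: 0/3 normal; order 3: 0/4 normal; order 4: 1/1 normal; order 12: 1/1 normal.
Total normal subgroups: 3.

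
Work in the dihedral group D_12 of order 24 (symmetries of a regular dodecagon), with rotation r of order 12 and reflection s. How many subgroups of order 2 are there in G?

13

|G| = 24 and 2 | 24, so subgroups of order 2 are possible by Lagrange.
The subgroups of order 2 are: {e, r^10s}; {e, r^11s}; {e, r^2s}; {e, r^3s}; … (13 in all).
So G has 13 subgroups of order 2.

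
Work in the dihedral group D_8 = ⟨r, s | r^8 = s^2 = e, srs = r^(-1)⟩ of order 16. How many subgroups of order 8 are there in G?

3

|G| = 16 and 8 | 16, so subgroups of order 8 are possible by Lagrange.
The subgroups of order 8 are: {e, r, r^2, r^3, r^4, r^5, r^6, r^7}; {e, r^2, r^4, r^6, s, r^2s, r^4s, r^6s}; {e, r^2, r^4, r^6, rs, r^3s, r^5s, r^7s}.
So G has 3 subgroups of order 8.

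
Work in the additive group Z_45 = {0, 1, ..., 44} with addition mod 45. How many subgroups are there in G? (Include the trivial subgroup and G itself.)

6

Subgroups of the cyclic group Z_45 correspond bijectively to divisors of 45.
Divisors of 45: 1, 3, 5, 9, 15, 45.
So Z_45 has 6 subgroups.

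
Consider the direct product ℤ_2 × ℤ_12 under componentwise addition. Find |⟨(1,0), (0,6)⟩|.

4

|⟨(1,0)⟩| = 2 and |⟨(0,6)⟩| = 2, so |H| is a multiple of lcm(2, 2) = 2 and divides |G| = 24.
Closing under the operation: H = {(0,0), (0,6), (1,0), (1,6)}, so |H| = 4.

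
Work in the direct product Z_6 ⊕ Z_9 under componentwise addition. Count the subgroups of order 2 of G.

1

|G| = 54 and 2 | 54, so subgroups of order 2 are possible by Lagrange.
The subgroups of order 2 are: {(0,0), (3,0)}.
So G has 1 subgroup of order 2.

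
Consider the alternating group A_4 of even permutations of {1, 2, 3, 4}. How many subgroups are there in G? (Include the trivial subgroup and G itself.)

|G| = 12, so by Lagrange every subgroup order divides 12. Divisors: 1, 2, 3, 4, 6, 12.
Subgroups by order — order 1: 1; order 2: 3; order 3: 4; order 4: 1; order 6: 0; order 12: 1.
Total: 1 + 3 + 4 + 1 + 0 + 1 = 10.

10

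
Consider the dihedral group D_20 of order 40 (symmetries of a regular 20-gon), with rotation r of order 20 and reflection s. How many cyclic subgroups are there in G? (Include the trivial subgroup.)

26

Each element a generates a cyclic subgroup ⟨a⟩; distinct elements may generate the same one (a cyclic group of order d has φ(d) generators).
Cyclic subgroups by order — order 1: 1; order 2: 21; order 4: 1; order 5: 1; order 10: 1; order 20: 1.
Total: 26.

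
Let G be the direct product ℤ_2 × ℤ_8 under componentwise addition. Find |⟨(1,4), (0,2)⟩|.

|⟨(1,4)⟩| = 2 and |⟨(0,2)⟩| = 4, so |H| is a multiple of lcm(2, 4) = 4 and divides |G| = 16.
Closing under the operation: H = {(0,0), (0,2), (0,4), (0,6), (1,0), (1,2), (1,4), (1,6)}, so |H| = 8.

8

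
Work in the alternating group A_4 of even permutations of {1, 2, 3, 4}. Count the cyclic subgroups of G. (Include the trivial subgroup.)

Group the elements of G by the cyclic subgroup they generate; each cyclic subgroup of order d accounts for φ(d) elements.
Cyclic subgroups by order — order 1: 1; order 2: 3; order 3: 4.
Total: 8.

8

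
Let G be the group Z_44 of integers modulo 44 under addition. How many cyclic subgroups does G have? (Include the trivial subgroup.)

6

A cyclic subgroup of order d is generated by each of its φ(d) elements of order d, so the cyclic subgroups of order d number (#elements of order d)/φ(d).
Cyclic subgroups by order — order 1: 1; order 2: 1; order 4: 1; order 11: 1; order 22: 1; order 44: 1.
Total: 6.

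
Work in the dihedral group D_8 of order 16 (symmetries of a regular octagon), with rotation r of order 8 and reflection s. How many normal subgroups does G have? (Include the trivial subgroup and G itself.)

G has 19 subgroups. Checking conjugation-invariance by order — order 1: 1/1 normal; order 2: 1/9 normal; order 4: 1/5 normal; order 8: 3/3 normal; order 16: 1/1 normal.
Total normal subgroups: 7.

7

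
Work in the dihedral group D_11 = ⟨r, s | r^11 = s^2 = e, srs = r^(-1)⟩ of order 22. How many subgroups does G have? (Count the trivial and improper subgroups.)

14

|G| = 22, so by Lagrange every subgroup order divides 22. Divisors: 1, 2, 11, 22.
Subgroups by order — order 1: 1; order 2: 11; order 11: 1; order 22: 1.
Total: 1 + 11 + 1 + 1 = 14.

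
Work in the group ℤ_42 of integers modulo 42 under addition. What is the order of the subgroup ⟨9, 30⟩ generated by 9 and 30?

14

|⟨9⟩| = 14 and |⟨30⟩| = 7, so |H| is a multiple of lcm(14, 7) = 14 and divides |G| = 42.
Closing under the operation: H = {0, 3, 6, 9, 12, 15, 18, 21, 24, 27, 30, 33, 36, 39}, so |H| = 14.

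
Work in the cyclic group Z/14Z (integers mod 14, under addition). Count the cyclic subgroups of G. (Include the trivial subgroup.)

Each element a generates a cyclic subgroup ⟨a⟩; distinct elements may generate the same one (a cyclic group of order d has φ(d) generators).
Cyclic subgroups by order — order 1: 1; order 2: 1; order 7: 1; order 14: 1.
Total: 4.

4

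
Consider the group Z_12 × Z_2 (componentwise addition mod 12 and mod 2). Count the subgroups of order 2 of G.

3

|G| = 24 and 2 | 24, so subgroups of order 2 are possible by Lagrange.
The subgroups of order 2 are: {(0,0), (0,1)}; {(0,0), (6,0)}; {(0,0), (6,1)}.
So G has 3 subgroups of order 2.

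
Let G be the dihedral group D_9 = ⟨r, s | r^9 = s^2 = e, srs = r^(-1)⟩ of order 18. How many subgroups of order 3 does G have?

1

|G| = 18 and 3 | 18, so subgroups of order 3 are possible by Lagrange.
The subgroups of order 3 are: {e, r^3, r^6}.
So G has 1 subgroup of order 3.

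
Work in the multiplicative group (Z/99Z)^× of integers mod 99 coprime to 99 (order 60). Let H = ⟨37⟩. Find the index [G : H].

|⟨37⟩| = 5 and |G| = 60.
By Lagrange, [G : H] = |G|/|H| = 60/5 = 12.

12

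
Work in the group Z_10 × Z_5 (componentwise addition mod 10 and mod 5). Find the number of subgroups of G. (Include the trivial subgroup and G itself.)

16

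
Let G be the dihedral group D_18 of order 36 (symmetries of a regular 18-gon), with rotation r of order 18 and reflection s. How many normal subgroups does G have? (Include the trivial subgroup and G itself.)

G has 45 subgroups. Checking conjugation-invariance by order — order 1: 1/1 normal; order 2: 1/19 normal; order 3: 1/1 normal; order 4: 0/9 normal; order 6: 1/7 normal; order 9: 1/1 normal; order 12: 0/3 normal; order 18: 3/3 normal; order 36: 1/1 normal.
Total normal subgroups: 9.

9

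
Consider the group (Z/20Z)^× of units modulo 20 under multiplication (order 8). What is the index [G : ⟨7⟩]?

2

|⟨7⟩| = 4 and |G| = 8.
By Lagrange, [G : H] = |G|/|H| = 8/4 = 2.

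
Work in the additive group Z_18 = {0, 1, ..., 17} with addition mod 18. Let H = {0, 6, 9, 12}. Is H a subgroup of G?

|H| = 4 does not divide |G| = 18, so by Lagrange H is not a subgroup.

No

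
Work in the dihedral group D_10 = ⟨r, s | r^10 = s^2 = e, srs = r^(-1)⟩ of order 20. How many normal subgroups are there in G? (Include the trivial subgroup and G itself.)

7

G has 22 subgroups. Checking conjugation-invariance by order — order 1: 1/1 normal; order 2: 1/11 normal; order 4: 0/5 normal; order 5: 1/1 normal; order 10: 3/3 normal; order 20: 1/1 normal.
Total normal subgroups: 7.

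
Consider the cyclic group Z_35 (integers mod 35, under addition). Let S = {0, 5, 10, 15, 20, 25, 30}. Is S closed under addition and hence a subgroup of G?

Yes

|S| = 7 divides |G| = 35, consistent with Lagrange.
S contains the identity, every element's inverse is in S, and S is closed under +: it is a subgroup.
In fact S = ⟨20⟩.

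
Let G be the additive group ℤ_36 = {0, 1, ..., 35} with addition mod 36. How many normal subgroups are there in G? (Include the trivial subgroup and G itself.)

G is abelian, so every subgroup is normal.
G has 9 subgroups in total, hence 9 normal subgroups.

9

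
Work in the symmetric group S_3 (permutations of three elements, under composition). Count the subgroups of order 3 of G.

|G| = 6 and 3 | 6, so subgroups of order 3 are possible by Lagrange.
The subgroups of order 3 are: {e, (1 2 3), (1 3 2)}.
So G has 1 subgroup of order 3.

1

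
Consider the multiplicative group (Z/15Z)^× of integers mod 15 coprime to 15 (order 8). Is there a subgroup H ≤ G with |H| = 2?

Yes

2 | 8. A subgroup of order 2 is {1, 11}.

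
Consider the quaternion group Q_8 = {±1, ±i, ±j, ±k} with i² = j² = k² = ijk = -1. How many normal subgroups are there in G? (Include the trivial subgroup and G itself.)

6

G has 6 subgroups. Checking conjugation-invariance by order — order 1: 1/1 normal; order 2: 1/1 normal; order 4: 3/3 normal; order 8: 1/1 normal.
Total normal subgroups: 6.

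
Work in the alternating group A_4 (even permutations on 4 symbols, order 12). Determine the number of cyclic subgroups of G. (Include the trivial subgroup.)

Each element a generates a cyclic subgroup ⟨a⟩; distinct elements may generate the same one (a cyclic group of order d has φ(d) generators).
Cyclic subgroups by order — order 1: 1; order 2: 3; order 3: 4.
Total: 8.

8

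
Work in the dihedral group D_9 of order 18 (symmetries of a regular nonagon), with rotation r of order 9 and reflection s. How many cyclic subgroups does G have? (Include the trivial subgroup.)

12

A cyclic subgroup of order d is generated by each of its φ(d) elements of order d, so the cyclic subgroups of order d number (#elements of order d)/φ(d).
Cyclic subgroups by order — order 1: 1; order 2: 9; order 3: 1; order 9: 1.
Total: 12.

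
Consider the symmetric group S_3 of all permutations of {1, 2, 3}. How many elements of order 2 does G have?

3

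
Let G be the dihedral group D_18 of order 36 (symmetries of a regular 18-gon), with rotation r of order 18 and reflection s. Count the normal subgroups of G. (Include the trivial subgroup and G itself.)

G has 45 subgroups. Checking conjugation-invariance by order — order 1: 1/1 normal; order 2: 1/19 normal; order 3: 1/1 normal; order 4: 0/9 normal; order 6: 1/7 normal; order 9: 1/1 normal; order 12: 0/3 normal; order 18: 3/3 normal; order 36: 1/1 normal.
Total normal subgroups: 9.

9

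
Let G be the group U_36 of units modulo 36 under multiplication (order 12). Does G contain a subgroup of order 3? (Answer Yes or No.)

Yes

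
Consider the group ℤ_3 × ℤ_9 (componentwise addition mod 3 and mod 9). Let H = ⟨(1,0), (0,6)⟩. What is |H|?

9

|⟨(1,0)⟩| = 3 and |⟨(0,6)⟩| = 3, so |H| is a multiple of lcm(3, 3) = 3 and divides |G| = 27.
Closing under the operation: H = {(0,0), (0,3), (0,6), (1,0), (1,3), (1,6), (2,0), (2,3), (2,6)}, so |H| = 9.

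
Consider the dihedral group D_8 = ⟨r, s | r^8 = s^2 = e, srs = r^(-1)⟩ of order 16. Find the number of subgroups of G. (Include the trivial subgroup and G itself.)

|G| = 16, so by Lagrange every subgroup order divides 16. Divisors: 1, 2, 4, 8, 16.
Subgroups by order — order 1: 1; order 2: 9; order 4: 5; order 8: 3; order 16: 1.
Total: 1 + 9 + 5 + 3 + 1 = 19.

19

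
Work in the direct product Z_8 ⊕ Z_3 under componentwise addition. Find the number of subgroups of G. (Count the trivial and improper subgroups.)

|G| = 24, so by Lagrange every subgroup order divides 24. Divisors: 1, 2, 3, 4, 6, 8, 12, 24.
Subgroups by order — order 1: 1; order 2: 1; order 3: 1; order 4: 1; order 6: 1; order 8: 1; order 12: 1; order 24: 1.
Total: 1 + 1 + 1 + 1 + 1 + 1 + 1 + 1 = 8.

8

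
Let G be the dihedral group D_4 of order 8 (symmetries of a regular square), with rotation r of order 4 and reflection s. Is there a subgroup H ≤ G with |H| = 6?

6 does not divide |G| = 8, so by Lagrange no subgroup of order 6 exists.

No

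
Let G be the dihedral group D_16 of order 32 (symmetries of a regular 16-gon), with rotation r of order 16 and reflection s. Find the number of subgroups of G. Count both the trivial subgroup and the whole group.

|G| = 32, so by Lagrange every subgroup order divides 32. Divisors: 1, 2, 4, 8, 16, 32.
Subgroups by order — order 1: 1; order 2: 17; order 4: 9; order 8: 5; order 16: 3; order 32: 1.
Total: 1 + 17 + 9 + 5 + 3 + 1 = 36.

36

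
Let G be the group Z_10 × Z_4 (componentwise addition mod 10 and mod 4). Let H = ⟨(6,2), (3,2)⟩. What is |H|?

20

|⟨(6,2)⟩| = 10 and |⟨(3,2)⟩| = 10, so |H| is a multiple of lcm(10, 10) = 10 and divides |G| = 40.
Closing under the operation: H = {(0,0), (0,2), (1,0), (1,2), (2,0), (2,2), (3,0), (3,2), (4,0), (4,2), (5,0), (5,2), (6,0), (6,2), (7,0), (7,2), (8,0), (8,2), (9,0), (9,2)}, so |H| = 20.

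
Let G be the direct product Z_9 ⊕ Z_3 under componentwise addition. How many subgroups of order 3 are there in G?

4

|G| = 27 and 3 | 27, so subgroups of order 3 are possible by Lagrange.
The subgroups of order 3 are: {(0,0), (0,1), (0,2)}; {(0,0), (3,0), (6,0)}; {(0,0), (3,1), (6,2)}; {(0,0), (3,2), (6,1)}.
So G has 4 subgroups of order 3.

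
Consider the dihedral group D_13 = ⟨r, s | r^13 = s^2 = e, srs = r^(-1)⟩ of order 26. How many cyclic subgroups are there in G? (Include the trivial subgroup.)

15

A cyclic subgroup of order d is generated by each of its φ(d) elements of order d, so the cyclic subgroups of order d number (#elements of order d)/φ(d).
Cyclic subgroups by order — order 1: 1; order 2: 13; order 13: 1.
Total: 15.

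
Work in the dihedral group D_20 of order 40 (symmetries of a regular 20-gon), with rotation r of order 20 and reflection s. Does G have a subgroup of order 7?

No

7 does not divide |G| = 40, so by Lagrange no subgroup of order 7 exists.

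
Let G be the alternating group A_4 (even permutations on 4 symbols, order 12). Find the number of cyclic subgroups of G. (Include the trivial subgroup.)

8

Group the elements of G by the cyclic subgroup they generate; each cyclic subgroup of order d accounts for φ(d) elements.
Cyclic subgroups by order — order 1: 1; order 2: 3; order 3: 4.
Total: 8.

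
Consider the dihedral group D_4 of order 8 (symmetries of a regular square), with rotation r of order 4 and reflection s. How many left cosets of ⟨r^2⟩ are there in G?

4

|⟨r^2⟩| = 2 and |G| = 8.
By Lagrange, [G : H] = |G|/|H| = 8/2 = 4.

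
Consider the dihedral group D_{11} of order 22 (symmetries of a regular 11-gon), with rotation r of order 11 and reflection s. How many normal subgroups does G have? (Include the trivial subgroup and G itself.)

3

G has 14 subgroups. Checking conjugation-invariance by order — order 1: 1/1 normal; order 2: 0/11 normal; order 11: 1/1 normal; order 22: 1/1 normal.
Total normal subgroups: 3.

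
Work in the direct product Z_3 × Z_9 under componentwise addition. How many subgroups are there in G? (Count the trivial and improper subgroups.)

10

|G| = 27, so by Lagrange every subgroup order divides 27. Divisors: 1, 3, 9, 27.
Subgroups by order — order 1: 1; order 3: 4; order 9: 4; order 27: 1.
Total: 1 + 4 + 4 + 1 = 10.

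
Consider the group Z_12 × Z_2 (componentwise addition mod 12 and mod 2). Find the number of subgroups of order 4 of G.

3

|G| = 24 and 4 | 24, so subgroups of order 4 are possible by Lagrange.
The subgroups of order 4 are: {(0,0), (0,1), (6,0), (6,1)}; {(0,0), (3,0), (6,0), (9,0)}; {(0,0), (3,1), (6,0), (9,1)}.
So G has 3 subgroups of order 4.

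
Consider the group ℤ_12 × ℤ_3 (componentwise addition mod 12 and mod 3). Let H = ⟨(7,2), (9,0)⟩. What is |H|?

12

|⟨(7,2)⟩| = 12 and |⟨(9,0)⟩| = 4, so |H| is a multiple of lcm(12, 4) = 12 and divides |G| = 36.
Closing under the operation: H = {(0,0), (1,2), (2,1), (3,0), (4,2), (5,1), (6,0), (7,2), (8,1), (9,0), (10,2), (11,1)}, so |H| = 12.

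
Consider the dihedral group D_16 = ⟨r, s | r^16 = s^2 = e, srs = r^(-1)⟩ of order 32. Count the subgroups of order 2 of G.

17

|G| = 32 and 2 | 32, so subgroups of order 2 are possible by Lagrange.
The subgroups of order 2 are: {e, r^10s}; {e, r^11s}; {e, r^12s}; {e, r^13s}; … (17 in all).
So G has 17 subgroups of order 2.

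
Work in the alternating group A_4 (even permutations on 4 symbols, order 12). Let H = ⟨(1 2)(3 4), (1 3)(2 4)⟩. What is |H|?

|⟨(1 2)(3 4)⟩| = 2 and |⟨(1 3)(2 4)⟩| = 2, so |H| is a multiple of lcm(2, 2) = 2 and divides |G| = 12.
Closing under the operation: H = {e, (1 2)(3 4), (1 3)(2 4), (1 4)(2 3)}, so |H| = 4.

4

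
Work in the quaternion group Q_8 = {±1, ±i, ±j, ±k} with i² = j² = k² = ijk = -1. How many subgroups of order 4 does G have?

|G| = 8 and 4 | 8, so subgroups of order 4 are possible by Lagrange.
The subgroups of order 4 are: {1, -1, i, -i}; {1, -1, j, -j}; {1, -1, k, -k}.
So G has 3 subgroups of order 4.

3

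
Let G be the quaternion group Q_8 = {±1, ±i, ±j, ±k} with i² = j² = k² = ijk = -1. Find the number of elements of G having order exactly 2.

1

The elements of order 2 are: -1.
That's 1.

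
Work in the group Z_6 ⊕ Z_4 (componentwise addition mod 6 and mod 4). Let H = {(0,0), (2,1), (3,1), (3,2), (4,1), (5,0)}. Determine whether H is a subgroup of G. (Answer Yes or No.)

No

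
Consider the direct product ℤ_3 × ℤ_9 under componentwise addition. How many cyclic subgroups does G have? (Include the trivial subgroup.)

A cyclic subgroup of order d is generated by each of its φ(d) elements of order d, so the cyclic subgroups of order d number (#elements of order d)/φ(d).
Cyclic subgroups by order — order 1: 1; order 3: 4; order 9: 3.
Total: 8.

8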